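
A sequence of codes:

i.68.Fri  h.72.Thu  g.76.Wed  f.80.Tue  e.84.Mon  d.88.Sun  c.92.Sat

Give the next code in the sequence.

b.96.Fri

Letter — letters move back 1 place in the alphabet: i, h, g, f, e, d, c → b.
Second component: +4 each step, so 68, 72, 76, 80, 84, 88, 92 → 96.
Day — runs backward through the weekdays Mon→Sun: Fri, Thu, Wed, Tue, Mon, Sun, Sat → Fri.
Putting it together: b.96.Fri.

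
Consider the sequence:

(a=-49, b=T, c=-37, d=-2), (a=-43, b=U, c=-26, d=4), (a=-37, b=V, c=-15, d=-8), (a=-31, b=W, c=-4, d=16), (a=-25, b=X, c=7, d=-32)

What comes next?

(a=-19, b=Y, c=18, d=64)

A — +6 each step: -49, -43, -37, -31, -25 → -19.
B: letters move forward 1 place in the alphabet, so T, U, V, W, X → Y.
C: -37, -26, -15, -4, 7 → 18 (+11 each step).
D: ×(-2) each step; -2, 4, -8, 16, -32 → 64.
Combining the parts gives (a=-19, b=Y, c=18, d=64).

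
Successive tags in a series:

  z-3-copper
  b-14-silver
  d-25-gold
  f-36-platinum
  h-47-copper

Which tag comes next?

For the letter, letters move forward 2 places in the alphabet, wrapping Z→A: z, b, d, f, h → j.
Second component — +11 each step: 3, 14, 25, 36, 47 → 58.
Metal goes copper, silver, gold, platinum, copper → silver (repeats copper → silver → gold → platinum).
Combining the parts gives j-58-silver.

j-58-silver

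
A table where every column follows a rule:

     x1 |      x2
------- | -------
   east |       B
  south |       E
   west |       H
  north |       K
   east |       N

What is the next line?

For the column x1, repeats east → south → west → north: east, south, west, north, east → south.
Column x2 goes B, E, H, K, N → Q (letters move forward 3 places in the alphabet).
So the next line is south  Q.

south  Q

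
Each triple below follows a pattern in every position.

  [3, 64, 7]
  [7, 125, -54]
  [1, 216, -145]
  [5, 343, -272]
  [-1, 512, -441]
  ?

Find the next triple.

[3, 729, -658]

First value: 3, 7, 1, 5, -1 → 3 (alternating steps +4, −6, +4, −6, …).
Second value: perfect cubes: 4³, 5³, 6³, …; 64, 125, 216, 343, 512 → 729.
Third value goes 7, -54, -145, -272, -441 → -658 (together with the second value always sums to 71).
Combining the parts gives [3, 729, -658].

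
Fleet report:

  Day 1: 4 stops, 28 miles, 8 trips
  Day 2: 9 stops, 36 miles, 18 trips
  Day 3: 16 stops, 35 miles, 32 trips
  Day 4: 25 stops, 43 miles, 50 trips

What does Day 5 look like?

36 stops, 42 miles, 72 trips

Stops: 4, 9, 16, 25 → 36 (perfect squares: 2², 3², 4², …).
Miles: 28, 36, 35, 43 → 42 (alternating steps +8, −1, +8, −1, …).
Trips goes 8, 18, 32, 50 → 72 (always 2 × the stops).
Combining the parts gives 36 stops, 42 miles, 72 trips.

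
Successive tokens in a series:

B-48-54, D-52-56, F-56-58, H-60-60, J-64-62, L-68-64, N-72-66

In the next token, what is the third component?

Third component goes 54, 56, 58, 60, 62, 64, 66 → 68 (+2 each step).

68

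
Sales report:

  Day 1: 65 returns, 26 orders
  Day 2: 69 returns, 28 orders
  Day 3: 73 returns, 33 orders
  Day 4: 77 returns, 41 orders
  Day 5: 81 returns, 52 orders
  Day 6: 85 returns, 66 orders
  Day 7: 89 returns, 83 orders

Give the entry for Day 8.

93 returns, 103 orders

Returns: 65, 69, 73, 77, 81, 85, 89 → 93 (+4 each step).
Orders: differences are 2, 5, 8, … (increasing by 3 each time), so 26, 28, 33, 41, 52, 66, 83 → 103.
Combining the parts gives 93 returns, 103 orders.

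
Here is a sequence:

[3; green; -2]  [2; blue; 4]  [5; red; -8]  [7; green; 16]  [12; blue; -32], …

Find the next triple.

[19; red; 64]

First entry — each term is the sum of the two before it: 3, 2, 5, 7, 12 → 19.
Colour — repeats green → blue → red: green, blue, red, green, blue → red.
Third entry — ×(-2) each step: -2, 4, -8, 16, -32 → 64.
Combining the parts gives [19; red; 64].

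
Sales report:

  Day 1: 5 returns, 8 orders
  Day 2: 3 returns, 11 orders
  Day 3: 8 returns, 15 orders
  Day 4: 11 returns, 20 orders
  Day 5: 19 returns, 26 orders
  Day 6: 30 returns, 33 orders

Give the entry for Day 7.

Returns: each term is the sum of the two before it; 5, 3, 8, 11, 19, 30 → 49.
Orders: differences are 3, 4, 5, … (increasing by 1 each time); 8, 11, 15, 20, 26, 33 → 41.
Combining the parts gives 49 returns, 41 orders.

49 returns, 41 orders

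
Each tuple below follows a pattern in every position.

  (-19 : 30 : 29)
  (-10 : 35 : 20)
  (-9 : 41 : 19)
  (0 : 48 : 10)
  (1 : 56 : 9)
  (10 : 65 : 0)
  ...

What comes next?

(11 : 75 : -1)

First slot: -19, -10, -9, 0, 1, 10 → 11 (alternating steps +9, +1, +9, +1, …).
Second slot — differences are 5, 6, 7, … (increasing by 1 each time): 30, 35, 41, 48, 56, 65 → 75.
Third slot goes 29, 20, 19, 10, 9, 0 → -1 (together with the first slot always sums to 10).
Combining the parts gives (11 : 75 : -1).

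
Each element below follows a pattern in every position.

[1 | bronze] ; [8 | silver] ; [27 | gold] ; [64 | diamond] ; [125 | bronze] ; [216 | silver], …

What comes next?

First slot goes 1, 8, 27, 64, 125, 216 → 343 (perfect cubes: 1³, 2³, 3³, …).
Rank — repeats bronze → silver → gold → diamond: bronze, silver, gold, diamond, bronze, silver → gold.
Combining the parts gives [343 | gold].

[343 | gold]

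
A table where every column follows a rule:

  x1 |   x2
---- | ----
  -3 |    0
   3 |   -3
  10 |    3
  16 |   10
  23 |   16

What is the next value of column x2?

Column x1: -3, 3, 10, 16, 23 → 29 (alternating steps +6, +7, +6, +7, …).
Column x2: always the previous value of the column x1, so 0, -3, 3, 10, 16 → 23.

23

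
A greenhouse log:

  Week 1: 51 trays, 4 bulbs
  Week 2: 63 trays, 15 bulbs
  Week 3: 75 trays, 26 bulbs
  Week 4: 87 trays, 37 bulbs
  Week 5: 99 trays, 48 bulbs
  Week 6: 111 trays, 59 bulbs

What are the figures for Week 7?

123 trays, 70 bulbs

For the trays, +12 each step: 51, 63, 75, 87, 99, 111 → 123.
Bulbs: 4, 15, 26, 37, 48, 59 → 70 (+11 each step).
So the next record is 123 trays, 70 bulbs.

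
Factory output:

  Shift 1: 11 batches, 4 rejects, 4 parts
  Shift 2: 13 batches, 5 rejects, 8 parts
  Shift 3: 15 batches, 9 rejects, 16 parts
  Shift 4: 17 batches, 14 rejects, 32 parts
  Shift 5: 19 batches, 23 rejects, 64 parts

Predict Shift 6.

Batches goes 11, 13, 15, 17, 19 → 21 (+2 each step).
Rejects: each term is the sum of the two before it; 4, 5, 9, 14, 23 → 37.
Parts goes 4, 8, 16, 32, 64 → 128 (×2 each step).
Putting it together: 21 batches, 37 rejects, 128 parts.

21 batches, 37 rejects, 128 parts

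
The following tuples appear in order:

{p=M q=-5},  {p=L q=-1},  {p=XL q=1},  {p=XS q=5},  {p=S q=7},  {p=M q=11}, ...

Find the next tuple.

{p=L q=13}

For the p, repeats M → L → XL → XS → S: M, L, XL, XS, S, M → L.
For the q, alternating steps +4, +2, +4, +2, …: -5, -1, 1, 5, 7, 11 → 13.
Combining the parts gives {p=L q=13}.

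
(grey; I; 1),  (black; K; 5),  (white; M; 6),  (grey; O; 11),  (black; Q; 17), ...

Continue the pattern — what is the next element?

(white; S; 28)

Shade: grey, black, white, grey, black → white (repeats grey → black → white).
Letter: I, K, M, O, Q → S (letters move forward 2 places in the alphabet).
For the third component, each term is the sum of the two before it: 1, 5, 6, 11, 17 → 28.
Combining the parts gives (white; S; 28).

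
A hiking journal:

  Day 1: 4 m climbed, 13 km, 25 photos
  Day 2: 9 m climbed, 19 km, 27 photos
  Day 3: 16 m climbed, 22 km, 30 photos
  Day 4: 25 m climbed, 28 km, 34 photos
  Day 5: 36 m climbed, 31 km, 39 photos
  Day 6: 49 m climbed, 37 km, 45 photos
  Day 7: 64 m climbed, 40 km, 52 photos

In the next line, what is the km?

M climbed goes 4, 9, 16, 25, 36, 49, 64 → 81 (perfect squares: 2², 3², 4², …).
Km goes 13, 19, 22, 28, 31, 37, 40 → 46 (alternating steps +6, +3, +6, +3, …).
For the photos, differences are 2, 3, 4, … (increasing by 1 each time): 25, 27, 30, 34, 39, 45, 52 → 60.

46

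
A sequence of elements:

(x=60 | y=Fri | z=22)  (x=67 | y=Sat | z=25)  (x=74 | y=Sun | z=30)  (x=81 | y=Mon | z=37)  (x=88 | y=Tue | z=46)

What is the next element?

(x=95 | y=Wed | z=57)

X goes 60, 67, 74, 81, 88 → 95 (+7 each step).
Y: runs through the weekdays Mon→Sun, so Fri, Sat, Sun, Mon, Tue → Wed.
Z — differences are 3, 5, 7, … (increasing by 2 each time): 22, 25, 30, 37, 46 → 57.
Putting it together: (x=95 | y=Wed | z=57).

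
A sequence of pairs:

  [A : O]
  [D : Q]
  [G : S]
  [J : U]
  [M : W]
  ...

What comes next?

First letter: letters move forward 3 places in the alphabet; A, D, G, J, M → P.
Second letter: letters move forward 2 places in the alphabet, so O, Q, S, U, W → Y.
Putting it together: [P : Y].

[P : Y]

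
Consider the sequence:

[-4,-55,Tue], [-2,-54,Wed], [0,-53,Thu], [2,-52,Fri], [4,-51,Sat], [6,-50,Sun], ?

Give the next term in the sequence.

First value goes -4, -2, 0, 2, 4, 6 → 8 (+2 each step).
Second value: +1 each step, so -55, -54, -53, -52, -51, -50 → -49.
For the day, runs through the weekdays Mon→Sun: Tue, Wed, Thu, Fri, Sat, Sun → Mon.
Putting it together: [8,-49,Mon].

[8,-49,Mon]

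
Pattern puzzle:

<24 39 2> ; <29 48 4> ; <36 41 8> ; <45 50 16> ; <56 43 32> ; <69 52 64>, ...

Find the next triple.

<84 45 128>

First coordinate — differences are 5, 7, 9, … (increasing by 2 each time): 24, 29, 36, 45, 56, 69 → 84.
For the second coordinate, alternating steps +9, −7, +9, −7, …: 39, 48, 41, 50, 43, 52 → 45.
Third coordinate: ×2 each step, so 2, 4, 8, 16, 32, 64 → 128.
So the next triple is <84 45 128>.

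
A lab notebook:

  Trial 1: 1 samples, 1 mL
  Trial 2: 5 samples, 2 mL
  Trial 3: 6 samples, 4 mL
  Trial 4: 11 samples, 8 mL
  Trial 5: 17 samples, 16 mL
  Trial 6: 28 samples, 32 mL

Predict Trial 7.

Samples goes 1, 5, 6, 11, 17, 28 → 45 (each term is the sum of the two before it).
ML: 1, 2, 4, 8, 16, 32 → 64 (×2 each step).
Putting it together: 45 samples, 64 mL.

45 samples, 64 mL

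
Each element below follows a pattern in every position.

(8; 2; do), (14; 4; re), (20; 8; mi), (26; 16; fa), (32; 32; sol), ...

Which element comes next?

(38; 64; la)

First entry — +6 each step: 8, 14, 20, 26, 32 → 38.
Second entry: ×2 each step, so 2, 4, 8, 16, 32 → 64.
Note: do, re, mi, fa, sol → la (runs through the solfège scale do→ti).
Combining the parts gives (38; 64; la).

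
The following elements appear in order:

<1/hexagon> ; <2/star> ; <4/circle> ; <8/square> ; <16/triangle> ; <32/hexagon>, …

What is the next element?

First slot goes 1, 2, 4, 8, 16, 32 → 64 (×2 each step).
Shape: hexagon, star, circle, square, triangle, hexagon → star (repeats hexagon → star → circle → square → triangle).
Putting it together: <64/star>.

<64/star>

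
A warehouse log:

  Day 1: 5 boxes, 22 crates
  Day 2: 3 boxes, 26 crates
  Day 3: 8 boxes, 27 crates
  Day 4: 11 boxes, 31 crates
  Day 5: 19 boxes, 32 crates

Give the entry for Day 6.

30 boxes, 36 crates

For the boxes, each term is the sum of the two before it: 5, 3, 8, 11, 19 → 30.
Crates: alternating steps +4, +1, +4, +1, …; 22, 26, 27, 31, 32 → 36.
So the next record is 30 boxes, 36 crates.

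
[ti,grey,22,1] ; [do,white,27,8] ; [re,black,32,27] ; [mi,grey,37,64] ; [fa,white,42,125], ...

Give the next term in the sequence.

[sol,black,47,216]

For the note, runs through the solfège scale do→ti: ti, do, re, mi, fa → sol.
Shade: grey, white, black, grey, white → black (repeats grey → white → black).
For the third coordinate, +5 each step: 22, 27, 32, 37, 42 → 47.
Fourth coordinate — perfect cubes: 1³, 2³, 3³, …: 1, 8, 27, 64, 125 → 216.
So the next term is [sol,black,47,216].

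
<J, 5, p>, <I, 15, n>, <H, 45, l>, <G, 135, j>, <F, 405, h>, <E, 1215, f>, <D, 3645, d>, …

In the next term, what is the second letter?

b

Second letter: letters move back 2 places in the alphabet, so p, n, l, j, h, f, d → b.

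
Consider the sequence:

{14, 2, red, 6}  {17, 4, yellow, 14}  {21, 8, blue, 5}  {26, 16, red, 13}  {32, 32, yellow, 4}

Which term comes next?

First coordinate: differences are 3, 4, 5, … (increasing by 1 each time); 14, 17, 21, 26, 32 → 39.
Second coordinate: ×2 each step, so 2, 4, 8, 16, 32 → 64.
Colour: repeats red → yellow → blue; red, yellow, blue, red, yellow → blue.
Fourth coordinate: 6, 14, 5, 13, 4 → 12 (alternating steps +8, −9, +8, −9, …).
Putting it together: {39, 64, blue, 12}.

{39, 64, blue, 12}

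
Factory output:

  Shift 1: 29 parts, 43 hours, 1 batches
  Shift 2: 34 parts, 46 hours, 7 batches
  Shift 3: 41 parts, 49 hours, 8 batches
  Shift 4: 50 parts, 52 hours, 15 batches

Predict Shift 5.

61 parts, 55 hours, 23 batches

Parts: differences are 5, 7, 9, … (increasing by 2 each time); 29, 34, 41, 50 → 61.
Hours — +3 each step: 43, 46, 49, 52 → 55.
Batches: each term is the sum of the two before it; 1, 7, 8, 15 → 23.
So the next row is 61 parts, 55 hours, 23 batches.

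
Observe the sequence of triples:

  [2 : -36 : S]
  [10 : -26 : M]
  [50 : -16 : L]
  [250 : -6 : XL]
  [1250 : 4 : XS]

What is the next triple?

For the first entry, ×5 each step: 2, 10, 50, 250, 1250 → 6250.
Second entry: -36, -26, -16, -6, 4 → 14 (+10 each step).
Size — runs through clothing sizes XS→XL: S, M, L, XL, XS → S.
Putting it together: [6250 : 14 : S].

[6250 : 14 : S]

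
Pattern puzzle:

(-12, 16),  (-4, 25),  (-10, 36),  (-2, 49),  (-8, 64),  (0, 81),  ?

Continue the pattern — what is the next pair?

(-6, 100)

First part: alternating steps +8, −6, +8, −6, …, so -12, -4, -10, -2, -8, 0 → -6.
Second part: perfect squares: 4², 5², 6², …; 16, 25, 36, 49, 64, 81 → 100.
Putting it together: (-6, 100).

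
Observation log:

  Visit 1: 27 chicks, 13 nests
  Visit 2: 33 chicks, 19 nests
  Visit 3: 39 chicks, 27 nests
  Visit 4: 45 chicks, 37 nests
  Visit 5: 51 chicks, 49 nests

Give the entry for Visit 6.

Chicks: +6 each step; 27, 33, 39, 45, 51 → 57.
Nests: 13, 19, 27, 37, 49 → 63 (differences are 6, 8, 10, … (increasing by 2 each time)).
So the next record is 57 chicks, 63 nests.

57 chicks, 63 nests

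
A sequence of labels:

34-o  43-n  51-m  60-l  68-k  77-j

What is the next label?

First component goes 34, 43, 51, 60, 68, 77 → 85 (alternating steps +9, +8, +9, +8, …).
Letter: o, n, m, l, k, j → i (letters move back 1 place in the alphabet).
So the next label is 85-i.

85-i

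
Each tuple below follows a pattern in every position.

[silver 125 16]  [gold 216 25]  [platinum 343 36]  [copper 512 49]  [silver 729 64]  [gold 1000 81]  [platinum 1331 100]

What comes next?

For the metal, repeats silver → gold → platinum → copper: silver, gold, platinum, copper, silver, gold, platinum → copper.
Second slot: perfect cubes: 5³, 6³, 7³, …, so 125, 216, 343, 512, 729, 1000, 1331 → 1728.
Third slot goes 16, 25, 36, 49, 64, 81, 100 → 121 (perfect squares: 4², 5², 6², …).
Putting it together: [copper 1728 121].

[copper 1728 121]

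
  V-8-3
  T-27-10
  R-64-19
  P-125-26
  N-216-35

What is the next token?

L-343-42

Letter goes V, T, R, P, N → L (letters move back 2 places in the alphabet).
Second component: 8, 27, 64, 125, 216 → 343 (perfect cubes: 2³, 3³, 4³, …).
For the third component, alternating steps +7, +9, +7, +9, …: 3, 10, 19, 26, 35 → 42.
Combining the parts gives L-343-42.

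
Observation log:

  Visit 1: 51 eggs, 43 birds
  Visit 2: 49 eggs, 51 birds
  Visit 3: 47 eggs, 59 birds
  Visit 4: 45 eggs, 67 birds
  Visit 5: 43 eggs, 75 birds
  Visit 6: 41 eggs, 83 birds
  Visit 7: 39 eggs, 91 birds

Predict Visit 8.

37 eggs, 99 birds

Eggs goes 51, 49, 47, 45, 43, 41, 39 → 37 (−2 each step).
Birds: +8 each step; 43, 51, 59, 67, 75, 83, 91 → 99.
So the next record is 37 eggs, 99 birds.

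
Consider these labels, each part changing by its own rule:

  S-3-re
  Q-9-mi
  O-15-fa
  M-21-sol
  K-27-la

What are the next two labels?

Letter: letters move back 2 places in the alphabet; S, Q, O, M, K → I → G.
Second component: +6 each step, so 3, 9, 15, 21, 27 → 33 → 39.
Note: runs through the solfège scale do→ti; re, mi, fa, sol, la → ti → do.
So the next two labels are I-33-ti and G-39-do.

I-33-ti then G-39-do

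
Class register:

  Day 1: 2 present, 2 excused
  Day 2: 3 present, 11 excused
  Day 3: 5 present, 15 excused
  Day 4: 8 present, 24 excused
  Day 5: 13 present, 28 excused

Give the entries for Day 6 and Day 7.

21 present, 37 excused; 34 present, 41 excused

For the present, each term is the sum of the two before it: 2, 3, 5, 8, 13 → 21 → 34.
Excused — alternating steps +9, +4, +9, +4, …: 2, 11, 15, 24, 28 → 37 → 41.
So the next two rows are 21 present, 37 excused and 34 present, 41 excused.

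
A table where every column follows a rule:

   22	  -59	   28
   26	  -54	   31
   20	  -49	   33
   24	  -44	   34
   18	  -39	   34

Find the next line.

22  -34  33

First component: alternating steps +4, −6, +4, −6, …, so 22, 26, 20, 24, 18 → 22.
Second component: -59, -54, -49, -44, -39 → -34 (+5 each step).
Third component: 28, 31, 33, 34, 34 → 33 (differences are 3, 2, 1, … (decreasing by 1 each time)).
So the next line is 22  -34  33.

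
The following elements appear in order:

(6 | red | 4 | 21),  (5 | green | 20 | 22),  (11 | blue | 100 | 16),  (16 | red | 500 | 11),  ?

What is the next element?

(27 | green | 2500 | 0)

First component: each term is the sum of the two before it; 6, 5, 11, 16 → 27.
Colour: red, green, blue, red → green (repeats red → green → blue).
Third component goes 4, 20, 100, 500 → 2500 (×5 each step).
Fourth component: together with the first component always sums to 27; 21, 22, 16, 11 → 0.
So the next element is (27 | green | 2500 | 0).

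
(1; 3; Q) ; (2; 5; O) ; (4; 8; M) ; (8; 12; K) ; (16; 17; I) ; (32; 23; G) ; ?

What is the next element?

First entry goes 1, 2, 4, 8, 16, 32 → 64 (×2 each step).
Second entry: 3, 5, 8, 12, 17, 23 → 30 (differences are 2, 3, 4, … (increasing by 1 each time)).
Letter: Q, O, M, K, I, G → E (letters move back 2 places in the alphabet).
Putting it together: (64; 30; E).

(64; 30; E)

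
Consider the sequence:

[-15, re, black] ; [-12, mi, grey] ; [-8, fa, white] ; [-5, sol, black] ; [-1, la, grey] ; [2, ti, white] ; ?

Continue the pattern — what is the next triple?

[6, do, black]

First coordinate: alternating steps +3, +4, +3, +4, …; -15, -12, -8, -5, -1, 2 → 6.
Note: re, mi, fa, sol, la, ti → do (runs through the solfège scale do→ti).
Shade: repeats black → grey → white, so black, grey, white, black, grey, white → black.
Combining the parts gives [6, do, black].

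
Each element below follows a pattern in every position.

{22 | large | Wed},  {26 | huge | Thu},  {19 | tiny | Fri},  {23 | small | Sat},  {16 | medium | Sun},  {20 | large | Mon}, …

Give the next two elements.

First slot goes 22, 26, 19, 23, 16, 20 → 13 → 17 (alternating steps +4, −7, +4, −7, …).
Size: repeats large → huge → tiny → small → medium; large, huge, tiny, small, medium, large → huge → tiny.
Day — runs through the weekdays Mon→Sun: Wed, Thu, Fri, Sat, Sun, Mon → Tue → Wed.
Putting the parts together: {13 | huge | Tue} and then {17 | tiny | Wed}.

{13 | huge | Tue}, {17 | tiny | Wed}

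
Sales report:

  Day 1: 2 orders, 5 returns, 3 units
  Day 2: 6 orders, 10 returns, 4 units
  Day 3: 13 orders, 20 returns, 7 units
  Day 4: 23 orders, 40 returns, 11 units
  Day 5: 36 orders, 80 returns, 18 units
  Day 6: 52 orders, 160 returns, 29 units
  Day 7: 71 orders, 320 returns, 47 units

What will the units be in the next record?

Orders: differences are 4, 7, 10, … (increasing by 3 each time); 2, 6, 13, 23, 36, 52, 71 → 93.
Returns: ×2 each step, so 5, 10, 20, 40, 80, 160, 320 → 640.
Units: each term is the sum of the two before it; 3, 4, 7, 11, 18, 29, 47 → 76.

76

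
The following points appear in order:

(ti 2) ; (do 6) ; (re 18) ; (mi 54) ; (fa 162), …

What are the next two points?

Note — runs through the solfège scale do→ti: ti, do, re, mi, fa → sol → la.
Second component — ×3 each step: 2, 6, 18, 54, 162 → 486 → 1458.
Putting the parts together: (sol 486) and then (la 1458).

(sol 486), (la 1458)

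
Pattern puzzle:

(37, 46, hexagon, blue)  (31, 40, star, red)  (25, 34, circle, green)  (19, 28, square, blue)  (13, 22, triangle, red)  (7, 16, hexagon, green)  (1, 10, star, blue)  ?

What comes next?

First value: −6 each step; 37, 31, 25, 19, 13, 7, 1 → -5.
Second value goes 46, 40, 34, 28, 22, 16, 10 → 4 (always 9 more than the first value).
Shape goes hexagon, star, circle, square, triangle, hexagon, star → circle (repeats hexagon → star → circle → square → triangle).
Colour: repeats blue → red → green, so blue, red, green, blue, red, green, blue → red.
So the next tuple is (-5, 4, circle, red).

(-5, 4, circle, red)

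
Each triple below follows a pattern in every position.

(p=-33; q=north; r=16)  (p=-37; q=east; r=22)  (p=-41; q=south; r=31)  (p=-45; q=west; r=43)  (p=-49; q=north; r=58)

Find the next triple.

(p=-53; q=east; r=76)

P: −4 each step; -33, -37, -41, -45, -49 → -53.
Q: repeats north → east → south → west, so north, east, south, west, north → east.
R goes 16, 22, 31, 43, 58 → 76 (differences are 6, 9, 12, … (increasing by 3 each time)).
Putting it together: (p=-53; q=east; r=76).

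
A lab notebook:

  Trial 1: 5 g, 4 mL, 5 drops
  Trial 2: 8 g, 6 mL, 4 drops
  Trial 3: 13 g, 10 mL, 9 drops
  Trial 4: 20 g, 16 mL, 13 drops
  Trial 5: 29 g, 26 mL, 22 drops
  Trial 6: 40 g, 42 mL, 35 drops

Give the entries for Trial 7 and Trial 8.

G: 5, 8, 13, 20, 29, 40 → 53 → 68 (differences are 3, 5, 7, … (increasing by 2 each time)).
ML: each term is the sum of the two before it, so 4, 6, 10, 16, 26, 42 → 68 → 110.
Drops: each term is the sum of the two before it, so 5, 4, 9, 13, 22, 35 → 57 → 92.
Putting the parts together: 53 g, 68 mL, 57 drops and then 68 g, 110 mL, 92 drops.

53 g, 68 mL, 57 drops; 68 g, 110 mL, 92 drops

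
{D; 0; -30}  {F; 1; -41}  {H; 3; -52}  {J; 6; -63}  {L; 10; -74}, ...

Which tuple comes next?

{N; 15; -85}

For the letter, letters move forward 2 places in the alphabet: D, F, H, J, L → N.
Second slot: differences are 1, 2, 3, … (increasing by 1 each time), so 0, 1, 3, 6, 10 → 15.
Third slot: −11 each step; -30, -41, -52, -63, -74 → -85.
Putting it together: {N; 15; -85}.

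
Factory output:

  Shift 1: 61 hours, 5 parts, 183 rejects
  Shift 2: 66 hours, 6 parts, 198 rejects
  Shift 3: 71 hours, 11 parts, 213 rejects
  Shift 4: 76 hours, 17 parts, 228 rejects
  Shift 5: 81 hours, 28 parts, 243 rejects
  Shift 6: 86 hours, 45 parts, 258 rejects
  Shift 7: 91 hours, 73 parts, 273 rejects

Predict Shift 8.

96 hours, 118 parts, 288 rejects

For the hours, +5 each step: 61, 66, 71, 76, 81, 86, 91 → 96.
For the parts, each term is the sum of the two before it: 5, 6, 11, 17, 28, 45, 73 → 118.
For the rejects, always 3 × the hours: 183, 198, 213, 228, 243, 258, 273 → 288.
Putting it together: 96 hours, 118 parts, 288 rejects.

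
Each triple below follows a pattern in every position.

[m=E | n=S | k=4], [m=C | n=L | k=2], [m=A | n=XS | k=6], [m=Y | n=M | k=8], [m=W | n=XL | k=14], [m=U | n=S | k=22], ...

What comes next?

M goes E, C, A, Y, W, U → S (letters move back 2 places in the alphabet, wrapping A→Z).
N — repeats S → L → XS → M → XL: S, L, XS, M, XL, S → L.
K: each term is the sum of the two before it, so 4, 2, 6, 8, 14, 22 → 36.
Putting it together: [m=S | n=L | k=36].

[m=S | n=L | k=36]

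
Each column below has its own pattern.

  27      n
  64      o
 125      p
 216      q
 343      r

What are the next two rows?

For the first component, perfect cubes: 3³, 4³, 5³, …: 27, 64, 125, 216, 343 → 512 → 729.
Letter: letters move forward 1 place in the alphabet, so n, o, p, q, r → s → t.
Putting the parts together: 512  s and then 729  t.

512  s; 729  t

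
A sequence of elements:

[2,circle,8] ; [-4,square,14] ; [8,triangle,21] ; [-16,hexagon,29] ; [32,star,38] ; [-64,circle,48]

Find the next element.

First value goes 2, -4, 8, -16, 32, -64 → 128 (×(-2) each step).
For the shape, repeats circle → square → triangle → hexagon → star: circle, square, triangle, hexagon, star, circle → square.
Third value — differences are 6, 7, 8, … (increasing by 1 each time): 8, 14, 21, 29, 38, 48 → 59.
So the next element is [128,square,59].

[128,square,59]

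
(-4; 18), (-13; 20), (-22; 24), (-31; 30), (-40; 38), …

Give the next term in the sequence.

First coordinate: −9 each step, so -4, -13, -22, -31, -40 → -49.
Second coordinate: differences are 2, 4, 6, … (increasing by 2 each time), so 18, 20, 24, 30, 38 → 48.
Putting it together: (-49; 48).

(-49; 48)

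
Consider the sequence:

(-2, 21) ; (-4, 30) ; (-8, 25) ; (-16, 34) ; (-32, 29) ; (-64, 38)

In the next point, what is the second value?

33

Second value — alternating steps +9, −5, +9, −5, …: 21, 30, 25, 34, 29, 38 → 33.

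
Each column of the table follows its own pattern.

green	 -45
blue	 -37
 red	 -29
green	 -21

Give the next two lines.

blue  -13; red  -5

Colour goes green, blue, red, green → blue → red (repeats green → blue → red).
Second component — +8 each step: -45, -37, -29, -21 → -13 → -5.
Putting the parts together: blue  -13 and then red  -5.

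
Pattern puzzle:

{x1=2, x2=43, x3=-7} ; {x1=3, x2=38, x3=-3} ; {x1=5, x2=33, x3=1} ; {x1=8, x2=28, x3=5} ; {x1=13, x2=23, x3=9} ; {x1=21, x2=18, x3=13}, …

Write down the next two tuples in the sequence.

X1: each term is the sum of the two before it, so 2, 3, 5, 8, 13, 21 → 34 → 55.
X2: −5 each step, so 43, 38, 33, 28, 23, 18 → 13 → 8.
X3: +4 each step; -7, -3, 1, 5, 9, 13 → 17 → 21.
Putting the parts together: {x1=34, x2=13, x3=17} and then {x1=55, x2=8, x3=21}.

{x1=34, x2=13, x3=17}, {x1=55, x2=8, x3=21}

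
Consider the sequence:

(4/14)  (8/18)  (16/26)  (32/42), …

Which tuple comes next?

First value — ×2 each step: 4, 8, 16, 32 → 64.
Second value: 14, 18, 26, 42 → 74 (always 10 more than the first value).
So the next tuple is (64/74).

(64/74)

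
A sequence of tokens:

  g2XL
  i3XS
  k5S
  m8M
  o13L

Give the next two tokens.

Letter: g, i, k, m, o → q → s (letters move forward 2 places in the alphabet).
Second component: each term is the sum of the two before it, so 2, 3, 5, 8, 13 → 21 → 34.
Size goes XL, XS, S, M, L → XL → XS (runs through clothing sizes XS→XL).
Putting the parts together: q21XL and then s34XS.

q21XL, s34XS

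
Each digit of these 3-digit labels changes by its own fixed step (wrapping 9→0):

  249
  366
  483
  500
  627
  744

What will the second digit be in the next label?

6

First digit: +1 each step, mod 10, so 2, 3, 4, 5, 6, 7 → 8.
For the second digit, +2 each step, mod 10: 4, 6, 8, 0, 2, 4 → 6.
Third digit: −3 each step, mod 10, so 9, 6, 3, 0, 7, 4 → 1.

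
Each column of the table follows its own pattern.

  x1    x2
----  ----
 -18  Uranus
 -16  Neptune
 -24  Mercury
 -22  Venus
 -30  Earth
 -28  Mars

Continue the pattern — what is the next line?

For the column x1, alternating steps +2, −8, +2, −8, …: -18, -16, -24, -22, -30, -28 → -36.
For the column x2, runs through the planets Mercury→Neptune: Uranus, Neptune, Mercury, Venus, Earth, Mars → Jupiter.
Combining the parts gives -36  Jupiter.

-36  Jupiter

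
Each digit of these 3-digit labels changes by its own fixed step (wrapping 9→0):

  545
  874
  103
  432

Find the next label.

First digit goes 5, 8, 1, 4 → 7 (+3 each step, mod 10).
Second digit: 4, 7, 0, 3 → 6 (+3 each step, mod 10).
Third digit goes 5, 4, 3, 2 → 1 (−1 each step, mod 10).
Putting it together: 761.

761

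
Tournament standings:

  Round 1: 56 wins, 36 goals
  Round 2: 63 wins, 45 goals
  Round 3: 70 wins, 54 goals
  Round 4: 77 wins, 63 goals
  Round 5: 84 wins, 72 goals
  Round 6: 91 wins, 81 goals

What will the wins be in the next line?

Wins: +7 each step; 56, 63, 70, 77, 84, 91 → 98.

98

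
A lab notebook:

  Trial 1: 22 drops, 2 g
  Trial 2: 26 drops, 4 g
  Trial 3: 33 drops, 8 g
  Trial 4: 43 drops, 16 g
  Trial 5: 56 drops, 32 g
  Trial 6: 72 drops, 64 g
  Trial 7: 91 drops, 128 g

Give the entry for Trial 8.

113 drops, 256 g

Drops — differences are 4, 7, 10, … (increasing by 3 each time): 22, 26, 33, 43, 56, 72, 91 → 113.
G — ×2 each step: 2, 4, 8, 16, 32, 64, 128 → 256.
Putting it together: 113 drops, 256 g.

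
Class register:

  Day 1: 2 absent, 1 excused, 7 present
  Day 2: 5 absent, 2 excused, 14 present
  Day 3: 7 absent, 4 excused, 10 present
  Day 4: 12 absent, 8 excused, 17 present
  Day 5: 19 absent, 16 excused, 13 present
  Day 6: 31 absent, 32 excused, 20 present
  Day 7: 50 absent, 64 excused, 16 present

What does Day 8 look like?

81 absent, 128 excused, 23 present

Absent: 2, 5, 7, 12, 19, 31, 50 → 81 (each term is the sum of the two before it).
Excused: 1, 2, 4, 8, 16, 32, 64 → 128 (×2 each step).
Present: alternating steps +7, −4, +7, −4, …, so 7, 14, 10, 17, 13, 20, 16 → 23.
So the next line is 81 absent, 128 excused, 23 present.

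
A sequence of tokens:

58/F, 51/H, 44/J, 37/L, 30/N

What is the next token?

23/P

First component: −7 each step, so 58, 51, 44, 37, 30 → 23.
Letter: letters move forward 2 places in the alphabet; F, H, J, L, N → P.
Putting it together: 23/P.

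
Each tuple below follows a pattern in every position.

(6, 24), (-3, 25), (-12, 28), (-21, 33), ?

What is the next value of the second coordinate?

40

For the first coordinate, −9 each step: 6, -3, -12, -21 → -30.
For the second coordinate, differences are 1, 3, 5, … (increasing by 2 each time): 24, 25, 28, 33 → 40.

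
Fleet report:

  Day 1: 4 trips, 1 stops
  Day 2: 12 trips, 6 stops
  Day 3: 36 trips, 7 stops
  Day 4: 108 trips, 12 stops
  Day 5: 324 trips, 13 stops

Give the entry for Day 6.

Trips — ×3 each step: 4, 12, 36, 108, 324 → 972.
Stops: alternating steps +5, +1, +5, +1, …, so 1, 6, 7, 12, 13 → 18.
Combining the parts gives 972 trips, 18 stops.

972 trips, 18 stops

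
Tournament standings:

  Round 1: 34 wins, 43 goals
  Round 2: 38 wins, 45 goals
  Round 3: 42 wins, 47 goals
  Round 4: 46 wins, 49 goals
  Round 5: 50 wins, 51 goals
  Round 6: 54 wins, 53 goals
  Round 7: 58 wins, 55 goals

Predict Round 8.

62 wins, 57 goals

For the wins, +4 each step: 34, 38, 42, 46, 50, 54, 58 → 62.
Goals: 43, 45, 47, 49, 51, 53, 55 → 57 (+2 each step).
Putting it together: 62 wins, 57 goals.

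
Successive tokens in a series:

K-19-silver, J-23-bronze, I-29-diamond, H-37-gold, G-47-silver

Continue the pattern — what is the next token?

For the letter, letters move back 1 place in the alphabet: K, J, I, H, G → F.
For the second component, differences are 4, 6, 8, … (increasing by 2 each time): 19, 23, 29, 37, 47 → 59.
Rank: repeats silver → bronze → diamond → gold; silver, bronze, diamond, gold, silver → bronze.
Putting it together: F-59-bronze.

F-59-bronze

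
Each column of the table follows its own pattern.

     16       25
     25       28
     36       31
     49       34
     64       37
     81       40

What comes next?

First component: perfect squares: 4², 5², 6², …, so 16, 25, 36, 49, 64, 81 → 100.
For the second component, +3 each step: 25, 28, 31, 34, 37, 40 → 43.
Combining the parts gives 100  43.

100  43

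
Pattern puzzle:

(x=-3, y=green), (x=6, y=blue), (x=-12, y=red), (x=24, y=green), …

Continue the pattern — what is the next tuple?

(x=-48, y=blue)

For the x, ×(-2) each step: -3, 6, -12, 24 → -48.
Y: repeats green → blue → red; green, blue, red, green → blue.
Putting it together: (x=-48, y=blue).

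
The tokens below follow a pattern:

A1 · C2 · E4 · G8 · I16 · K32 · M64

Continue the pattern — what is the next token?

For the letter, letters move forward 2 places in the alphabet: A, C, E, G, I, K, M → O.
For the second component, ×2 each step: 1, 2, 4, 8, 16, 32, 64 → 128.
Putting it together: O128.

O128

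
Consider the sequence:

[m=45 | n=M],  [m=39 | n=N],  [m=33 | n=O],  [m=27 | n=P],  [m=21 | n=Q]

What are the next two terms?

[m=15 | n=R], [m=9 | n=S]

M: −6 each step, so 45, 39, 33, 27, 21 → 15 → 9.
N — letters move forward 1 place in the alphabet: M, N, O, P, Q → R → S.
So the next two terms are [m=15 | n=R] and [m=9 | n=S].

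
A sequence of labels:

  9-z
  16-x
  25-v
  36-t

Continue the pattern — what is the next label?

49-r

For the first component, perfect squares: 3², 4², 5², …: 9, 16, 25, 36 → 49.
Letter goes z, x, v, t → r (letters move back 2 places in the alphabet).
So the next label is 49-r.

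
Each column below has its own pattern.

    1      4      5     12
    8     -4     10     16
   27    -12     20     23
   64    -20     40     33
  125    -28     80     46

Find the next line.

For the first component, perfect cubes: 1³, 2³, 3³, …: 1, 8, 27, 64, 125 → 216.
Second component: −8 each step, so 4, -4, -12, -20, -28 → -36.
Third component: ×2 each step; 5, 10, 20, 40, 80 → 160.
For the fourth component, differences are 4, 7, 10, … (increasing by 3 each time): 12, 16, 23, 33, 46 → 62.
So the next line is 216  -36  160  62.

216  -36  160  62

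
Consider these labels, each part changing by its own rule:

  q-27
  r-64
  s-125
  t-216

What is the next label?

Letter: q, r, s, t → u (letters move forward 1 place in the alphabet).
Second component: perfect cubes: 3³, 4³, 5³, …; 27, 64, 125, 216 → 343.
So the next label is u-343.

u-343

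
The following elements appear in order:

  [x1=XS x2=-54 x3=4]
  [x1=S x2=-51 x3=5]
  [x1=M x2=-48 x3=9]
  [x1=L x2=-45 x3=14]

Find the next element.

[x1=XL x2=-42 x3=23]

X1: runs through clothing sizes XS→XL; XS, S, M, L → XL.
X2: +3 each step; -54, -51, -48, -45 → -42.
X3: each term is the sum of the two before it; 4, 5, 9, 14 → 23.
Putting it together: [x1=XL x2=-42 x3=23].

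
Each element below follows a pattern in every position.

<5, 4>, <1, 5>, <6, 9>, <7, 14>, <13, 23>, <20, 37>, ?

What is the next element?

First coordinate — each term is the sum of the two before it: 5, 1, 6, 7, 13, 20 → 33.
Second coordinate: 4, 5, 9, 14, 23, 37 → 60 (each term is the sum of the two before it).
So the next element is <33, 60>.

<33, 60>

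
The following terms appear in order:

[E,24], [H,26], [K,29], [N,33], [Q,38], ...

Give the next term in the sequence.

[T,44]

Letter: E, H, K, N, Q → T (letters move forward 3 places in the alphabet).
Second component: differences are 2, 3, 4, … (increasing by 1 each time), so 24, 26, 29, 33, 38 → 44.
So the next term is [T,44].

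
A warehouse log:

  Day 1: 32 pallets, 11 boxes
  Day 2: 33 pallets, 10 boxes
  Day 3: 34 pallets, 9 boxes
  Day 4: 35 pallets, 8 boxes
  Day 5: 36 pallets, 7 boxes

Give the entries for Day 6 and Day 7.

37 pallets, 6 boxes; 38 pallets, 5 boxes

For the pallets, +1 each step: 32, 33, 34, 35, 36 → 37 → 38.
Boxes: together with the pallets always sums to 43; 11, 10, 9, 8, 7 → 6 → 5.
So the next two records are 37 pallets, 6 boxes and 38 pallets, 5 boxes.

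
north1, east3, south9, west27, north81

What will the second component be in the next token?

243

Second component: ×3 each step; 1, 3, 9, 27, 81 → 243.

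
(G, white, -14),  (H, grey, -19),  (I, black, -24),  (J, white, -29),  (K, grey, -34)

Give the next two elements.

(L, black, -39), (M, white, -44)

Letter: G, H, I, J, K → L → M (letters move forward 1 place in the alphabet).
Shade — repeats white → grey → black: white, grey, black, white, grey → black → white.
Third entry — −5 each step: -14, -19, -24, -29, -34 → -39 → -44.
Putting the parts together: (L, black, -39) and then (M, white, -44).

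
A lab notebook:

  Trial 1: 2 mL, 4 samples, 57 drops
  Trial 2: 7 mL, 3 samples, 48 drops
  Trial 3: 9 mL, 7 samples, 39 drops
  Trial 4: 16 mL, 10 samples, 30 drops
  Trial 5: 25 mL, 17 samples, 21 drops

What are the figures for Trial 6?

ML — each term is the sum of the two before it: 2, 7, 9, 16, 25 → 41.
Samples goes 4, 3, 7, 10, 17 → 27 (each term is the sum of the two before it).
Drops — −9 each step: 57, 48, 39, 30, 21 → 12.
So the next line is 41 mL, 27 samples, 12 drops.

41 mL, 27 samples, 12 drops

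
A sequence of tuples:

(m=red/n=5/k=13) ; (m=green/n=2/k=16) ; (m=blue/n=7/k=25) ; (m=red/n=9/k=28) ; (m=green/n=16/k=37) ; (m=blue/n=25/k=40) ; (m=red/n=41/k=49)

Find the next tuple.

For the m, repeats red → green → blue: red, green, blue, red, green, blue, red → green.
N goes 5, 2, 7, 9, 16, 25, 41 → 66 (each term is the sum of the two before it).
K: alternating steps +3, +9, +3, +9, …, so 13, 16, 25, 28, 37, 40, 49 → 52.
So the next tuple is (m=green/n=66/k=52).

(m=green/n=66/k=52)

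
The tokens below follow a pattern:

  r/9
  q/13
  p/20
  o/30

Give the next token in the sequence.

n/43

Letter: letters move back 1 place in the alphabet, so r, q, p, o → n.
For the second component, differences are 4, 7, 10, … (increasing by 3 each time): 9, 13, 20, 30 → 43.
Putting it together: n/43.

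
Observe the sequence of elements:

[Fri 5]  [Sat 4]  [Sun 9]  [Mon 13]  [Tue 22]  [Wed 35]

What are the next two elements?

[Thu 57], [Fri 92]

Day goes Fri, Sat, Sun, Mon, Tue, Wed → Thu → Fri (runs through the weekdays Mon→Sun).
Second entry: each term is the sum of the two before it, so 5, 4, 9, 13, 22, 35 → 57 → 92.
So the next two elements are [Thu 57] and [Fri 92].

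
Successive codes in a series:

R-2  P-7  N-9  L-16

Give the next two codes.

Letter: letters move back 2 places in the alphabet, so R, P, N, L → J → H.
Second component goes 2, 7, 9, 16 → 25 → 41 (each term is the sum of the two before it).
So the next two codes are J-25 and H-41.

J-25, H-41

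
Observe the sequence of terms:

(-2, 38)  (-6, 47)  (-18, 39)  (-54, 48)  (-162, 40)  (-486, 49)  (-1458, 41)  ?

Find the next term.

For the first coordinate, ×3 each step: -2, -6, -18, -54, -162, -486, -1458 → -4374.
Second coordinate: alternating steps +9, −8, +9, −8, …; 38, 47, 39, 48, 40, 49, 41 → 50.
Combining the parts gives (-4374, 50).

(-4374, 50)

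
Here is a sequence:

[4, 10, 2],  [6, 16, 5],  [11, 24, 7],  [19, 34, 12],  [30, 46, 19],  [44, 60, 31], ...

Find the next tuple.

First value: 4, 6, 11, 19, 30, 44 → 61 (differences are 2, 5, 8, … (increasing by 3 each time)).
Second value: differences are 6, 8, 10, … (increasing by 2 each time); 10, 16, 24, 34, 46, 60 → 76.
For the third value, each term is the sum of the two before it: 2, 5, 7, 12, 19, 31 → 50.
Combining the parts gives [61, 76, 50].

[61, 76, 50]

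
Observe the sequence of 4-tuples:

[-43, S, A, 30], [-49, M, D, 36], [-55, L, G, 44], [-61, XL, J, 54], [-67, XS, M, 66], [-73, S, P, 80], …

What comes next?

First slot: −6 each step; -43, -49, -55, -61, -67, -73 → -79.
Size — repeats S → M → L → XL → XS: S, M, L, XL, XS, S → M.
Letter: letters move forward 3 places in the alphabet, so A, D, G, J, M, P → S.
Fourth slot: 30, 36, 44, 54, 66, 80 → 96 (differences are 6, 8, 10, … (increasing by 2 each time)).
So the next 4-tuple is [-79, M, S, 96].

[-79, M, S, 96]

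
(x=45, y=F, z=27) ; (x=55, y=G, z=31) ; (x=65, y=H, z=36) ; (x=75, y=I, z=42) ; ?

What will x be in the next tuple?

85

For the x, +10 each step: 45, 55, 65, 75 → 85.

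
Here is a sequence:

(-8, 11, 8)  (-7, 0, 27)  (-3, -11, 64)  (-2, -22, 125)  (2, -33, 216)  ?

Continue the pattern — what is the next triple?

First entry — alternating steps +1, +4, +1, +4, …: -8, -7, -3, -2, 2 → 3.
Second entry: −11 each step; 11, 0, -11, -22, -33 → -44.
Third entry — perfect cubes: 2³, 3³, 4³, …: 8, 27, 64, 125, 216 → 343.
Combining the parts gives (3, -44, 343).

(3, -44, 343)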